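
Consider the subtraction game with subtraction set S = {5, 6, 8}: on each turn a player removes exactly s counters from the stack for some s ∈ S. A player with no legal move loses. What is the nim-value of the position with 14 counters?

n :  0  1  2  3  4  5  6  7  8  9 10 11 12 13 14
G :  0  0  0  0  0  1  1  1  1  1  2  2  2  0  0

0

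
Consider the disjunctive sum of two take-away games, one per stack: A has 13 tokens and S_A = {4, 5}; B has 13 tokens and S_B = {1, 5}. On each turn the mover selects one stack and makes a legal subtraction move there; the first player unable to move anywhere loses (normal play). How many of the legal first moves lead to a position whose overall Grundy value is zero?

0

Stack A, S = {4, 5}:
n :  0  1  2  3  4  5  6  7  8  9 10 11 12 13
G :  0  0  0  0  1  1  1  1  2  0  0  0  0  1
G_A(13) = 1.
Stack B, S = {1, 5}:
G(0) = 0
G(1) = mex{0} = 1
G(2) = mex{1} = 0
G(3) = mex{0} = 1
G(4) = mex{1} = 0
G(5) = mex{0,0} = 1
G(6) = mex{1,1} = 0
G(7) = mex{0,0} = 1
G(8) = mex{1,1} = 0
G(9) = mex{0,0} = 1
G(10) = mex{1,1} = 0
G(11) = mex{0,0} = 1
G(12) = mex{1,1} = 0
G(13) = mex{0,0} = 1
G_B(13) = 1.
Combined Grundy value = 1 ⊕ 1 = 0.
A winning move leaves total XOR = 0, i.e. changes one component's Grundy value g to g ⊕ X where X is the current total.
Stack A: target g' = 1⊕0 = 1, but every legal move changes the Grundy value (mex property), so 0 moves.
Stack B: target g' = 1⊕0 = 1, but every legal move changes the Grundy value (mex property), so 0 moves.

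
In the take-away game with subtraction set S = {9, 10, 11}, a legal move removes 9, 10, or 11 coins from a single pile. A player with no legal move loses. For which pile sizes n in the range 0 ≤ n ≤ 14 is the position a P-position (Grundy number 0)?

0, 1, 2, 3, 4, 5, 6, 7, 8

n :  0  1  2  3  4  5  6  7  8  9 10 11 12 13 14
G :  0  0  0  0  0  0  0  0  0  1  1  1  1  1  1
P-positions are exactly the n with G(n) = 0.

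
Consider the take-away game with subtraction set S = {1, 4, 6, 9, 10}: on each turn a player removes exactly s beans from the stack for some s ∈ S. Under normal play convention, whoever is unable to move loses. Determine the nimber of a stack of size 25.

n :  0  1  2  3  4  5  6  7  8  9 10 11 12 13 14 15 16 17 18 19 20 21 22 23 24 25
G :  0  1  0  1  2  0  1  0  1  2  3  2  3  4  5  3  2  3  0  1  0  1  5  0  1  0

0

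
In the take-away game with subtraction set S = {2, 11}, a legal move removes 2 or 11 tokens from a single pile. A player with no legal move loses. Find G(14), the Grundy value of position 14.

n :  0  1  2  3  4  5  6  7  8  9 10 11 12 13 14
G :  0  0  1  1  0  0  1  1  0  0  1  1  2  0  0

0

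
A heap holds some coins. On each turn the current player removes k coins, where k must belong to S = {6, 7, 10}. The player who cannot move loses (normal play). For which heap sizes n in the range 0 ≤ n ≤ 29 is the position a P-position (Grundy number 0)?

0, 1, 2, 3, 4, 5, 16, 17, 18, 19, 20, 21

G(0) = 0
G(1) = mex{} = 0
G(2) = mex{} = 0
G(3) = mex{} = 0
G(4) = mex{} = 0
G(5) = mex{} = 0
G(6) = mex{0} = 1
G(7) = mex{0,0} = 1
G(8) = mex{0,0} = 1
G(9) = mex{0,0} = 1
G(10) = mex{0,0,0} = 1
G(11) = mex{0,0,0} = 1
G(12) = mex{1,0,0} = 2
G(13) = mex{1,1,0} = 2
G(14) = mex{1,1,0} = 2
G(15) = mex{1,1,0} = 2
G(16) = mex{1,1,1} = 0
G(17) = mex{1,1,1} = 0
G(18) = mex{2,1,1} = 0
G(19) = mex{2,2,1} = 0
G(20) = mex{2,2,1} = 0
G(21) = mex{2,2,1} = 0
G(22) = mex{0,2,2} = 1
G(23) = mex{0,0,2} = 1
G(24) = mex{0,0,2} = 1
G(25) = mex{0,0,2} = 1
G(26) = mex{0,0,0} = 1
G(27) = mex{0,0,0} = 1
G(28) = mex{1,0,0} = 2
G(29) = mex{1,1,0} = 2
P-positions are exactly the n with G(n) = 0.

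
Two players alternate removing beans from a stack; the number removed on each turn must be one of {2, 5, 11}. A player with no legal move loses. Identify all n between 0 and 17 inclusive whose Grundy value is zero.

0, 1, 4, 7, 8, 14, 17

G(0) = 0
G(1) = mex{} = 0
G(2) = mex{0} = 1
G(3) = mex{0} = 1
G(4) = mex{1} = 0
G(5) = mex{1,0} = 2
G(6) = mex{0,0} = 1
G(7) = mex{2,1} = 0
G(8) = mex{1,1} = 0
G(9) = mex{0,0} = 1
G(10) = mex{0,2} = 1
G(11) = mex{1,1,0} = 2
G(12) = mex{1,0,0} = 2
G(13) = mex{2,0,1} = 3
G(14) = mex{2,1,1} = 0
G(15) = mex{3,1,0} = 2
G(16) = mex{0,2,2} = 1
G(17) = mex{2,2,1} = 0
P-positions are exactly the n with G(n) = 0.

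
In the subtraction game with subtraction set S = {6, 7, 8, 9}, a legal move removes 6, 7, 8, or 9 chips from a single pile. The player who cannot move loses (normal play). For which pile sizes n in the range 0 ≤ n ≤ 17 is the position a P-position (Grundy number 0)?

n :  0  1  2  3  4  5  6  7  8  9 10 11 12 13 14 15 16 17
G :  0  0  0  0  0  0  1  1  1  1  1  1  2  2  2  0  0  0
P-positions are exactly the n with G(n) = 0.

0, 1, 2, 3, 4, 5, 15, 16, 17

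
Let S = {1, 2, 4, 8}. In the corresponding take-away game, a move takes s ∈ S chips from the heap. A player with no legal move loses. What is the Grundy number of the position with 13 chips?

n :  0  1  2  3  4  5  6  7  8  9 10 11 12 13
G :  0  1  2  0  1  2  0  1  2  0  1  2  0  1

1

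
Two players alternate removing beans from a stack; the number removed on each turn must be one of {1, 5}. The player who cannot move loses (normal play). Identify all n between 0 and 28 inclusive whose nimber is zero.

G(0) = 0
G(1) = mex{0} = 1
G(2) = mex{1} = 0
G(3) = mex{0} = 1
G(4) = mex{1} = 0
G(5) = mex{0,0} = 1
G(6) = mex{1,1} = 0
G(7) = mex{0,0} = 1
G(8) = mex{1,1} = 0
G(9) = mex{0,0} = 1
G(10) = mex{1,1} = 0
G(11) = mex{0,0} = 1
G(12) = mex{1,1} = 0
G(13) = mex{0,0} = 1
G(14) = mex{1,1} = 0
G(15) = mex{0,0} = 1
G(16) = mex{1,1} = 0
G(17) = mex{0,0} = 1
G(18) = mex{1,1} = 0
G(19) = mex{0,0} = 1
G(20) = mex{1,1} = 0
G(21) = mex{0,0} = 1
G(22) = mex{1,1} = 0
G(23) = mex{0,0} = 1
G(24) = mex{1,1} = 0
G(25) = mex{0,0} = 1
G(26) = mex{1,1} = 0
G(27) = mex{0,0} = 1
G(28) = mex{1,1} = 0
P-positions are exactly the n with G(n) = 0.

0, 2, 4, 6, 8, 10, 12, 14, 16, 18, 20, 22, 24, 26, 28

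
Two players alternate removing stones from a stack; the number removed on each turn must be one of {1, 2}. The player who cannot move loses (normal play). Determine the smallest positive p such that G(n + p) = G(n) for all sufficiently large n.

3

G(0) = 0
G(1) = mex{0} = 1
G(2) = mex{1,0} = 2
G(3) = mex{2,1} = 0
G(4) = mex{0,2} = 1
G(5) = mex{1,0} = 2
G(6) = mex{2,1} = 0
G(7) = mex{0,2} = 1
G(8) = mex{1,0} = 2
G(9) = mex{2,1} = 0
G(10) = mex{0,2} = 1
G(11) = mex{1,0} = 2
G(12) = mex{2,1} = 0
G(13) = mex{0,2} = 1
G(14) = mex{1,0} = 2
G(n+3) = G(n) holds for n = 0,…,1 (a full window of length max(S) = 2), so the sequence is purely periodic with period 3.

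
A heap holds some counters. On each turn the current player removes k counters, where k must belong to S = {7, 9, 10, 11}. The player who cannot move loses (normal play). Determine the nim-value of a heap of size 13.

G(0) = 0
G(1) = mex{} = 0
G(2) = mex{} = 0
G(3) = mex{} = 0
G(4) = mex{} = 0
G(5) = mex{} = 0
G(6) = mex{} = 0
G(7) = mex{0} = 1
G(8) = mex{0} = 1
G(9) = mex{0,0} = 1
G(10) = mex{0,0,0} = 1
G(11) = mex{0,0,0,0} = 1
G(12) = mex{0,0,0,0} = 1
G(13) = mex{0,0,0,0} = 1

1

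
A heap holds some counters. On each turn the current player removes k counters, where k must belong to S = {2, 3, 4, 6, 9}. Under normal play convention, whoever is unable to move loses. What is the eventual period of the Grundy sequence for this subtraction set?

5

n :  0  1  2  3  4  5  6  7  8  9 10 11 12 13 14 15 16 17 18 19 20 21 22 23 24 25 26 27
G :  0  0  1  1  2  2  3  3  0  4  1  5  2  0  3  1  4  2  0  3  1  4  2  0  3  1  4  2
From n = 12 onward G(n+5) = G(n); since this holds over max(S) = 9 consecutive positions the period is 5 (pre-period 12).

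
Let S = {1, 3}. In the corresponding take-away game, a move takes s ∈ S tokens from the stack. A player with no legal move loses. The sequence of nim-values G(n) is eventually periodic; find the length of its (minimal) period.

G(0) = 0
G(1) = mex{0} = 1
G(2) = mex{1} = 0
G(3) = mex{0,0} = 1
G(4) = mex{1,1} = 0
G(5) = mex{0,0} = 1
G(6) = mex{1,1} = 0
G(7) = mex{0,0} = 1
G(8) = mex{1,1} = 0
G(9) = mex{0,0} = 1
G(10) = mex{1,1} = 0
G(11) = mex{0,0} = 1
G(12) = mex{1,1} = 0
G(13) = mex{0,0} = 1
G(14) = mex{1,1} = 0
G(n+2) = G(n) holds for n = 0,…,2 (a full window of length max(S) = 3), so the sequence is purely periodic with period 2.

2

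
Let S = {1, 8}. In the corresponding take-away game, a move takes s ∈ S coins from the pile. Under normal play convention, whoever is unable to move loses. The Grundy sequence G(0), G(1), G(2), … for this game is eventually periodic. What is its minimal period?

9

G(0) = 0
G(1) = mex{0} = 1
G(2) = mex{1} = 0
G(3) = mex{0} = 1
G(4) = mex{1} = 0
G(5) = mex{0} = 1
G(6) = mex{1} = 0
G(7) = mex{0} = 1
G(8) = mex{1,0} = 2
G(9) = mex{2,1} = 0
G(10) = mex{0,0} = 1
G(11) = mex{1,1} = 0
G(12) = mex{0,0} = 1
G(13) = mex{1,1} = 0
G(14) = mex{0,0} = 1
G(15) = mex{1,1} = 0
G(16) = mex{0,2} = 1
G(17) = mex{1,0} = 2
G(18) = mex{2,1} = 0
G(19) = mex{0,0} = 1
G(n+9) = G(n) holds for n = 0,…,7 (a full window of length max(S) = 8), so the sequence is purely periodic with period 9.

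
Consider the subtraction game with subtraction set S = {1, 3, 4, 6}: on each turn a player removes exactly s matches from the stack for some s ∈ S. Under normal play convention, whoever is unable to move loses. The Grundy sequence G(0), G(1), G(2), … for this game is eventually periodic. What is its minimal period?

7

n :  0  1  2  3  4  5  6  7  8  9 10 11 12 13 14 15
G :  0  1  0  1  2  3  2  0  1  0  1  2  3  2  0  1
G(n+7) = G(n) holds for n = 0,…,5 (a full window of length max(S) = 6), so the sequence is purely periodic with period 7.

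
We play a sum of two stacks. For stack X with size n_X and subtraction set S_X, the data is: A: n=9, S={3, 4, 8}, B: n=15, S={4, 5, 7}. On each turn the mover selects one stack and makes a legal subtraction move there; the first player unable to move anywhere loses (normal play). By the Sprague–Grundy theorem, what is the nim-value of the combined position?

Stack A, S = {3, 4, 8}:
n : 0 1 2 3 4 5 6 7 8 9
G : 0 0 0 1 1 1 2 0 2 3
G_A(9) = 3.
Stack B, S = {4, 5, 7}:
n :  0  1  2  3  4  5  6  7  8  9 10 11 12 13 14 15
G :  0  0  0  0  1  1  1  1  2  2  2  0  0  0  0  1
G_B(15) = 1.
Combined Grundy value = 3 ⊕ 1 = 2.

2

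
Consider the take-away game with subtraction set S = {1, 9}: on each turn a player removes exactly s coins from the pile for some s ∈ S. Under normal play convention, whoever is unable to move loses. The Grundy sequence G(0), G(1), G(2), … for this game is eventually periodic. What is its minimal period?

G(0) = 0
G(1) = mex{0} = 1
G(2) = mex{1} = 0
G(3) = mex{0} = 1
G(4) = mex{1} = 0
G(5) = mex{0} = 1
G(6) = mex{1} = 0
G(7) = mex{0} = 1
G(8) = mex{1} = 0
G(9) = mex{0,0} = 1
G(10) = mex{1,1} = 0
G(11) = mex{0,0} = 1
G(12) = mex{1,1} = 0
G(13) = mex{0,0} = 1
G(14) = mex{1,1} = 0
G(n+2) = G(n) holds for n = 0,…,8 (a full window of length max(S) = 9), so the sequence is purely periodic with period 2.

2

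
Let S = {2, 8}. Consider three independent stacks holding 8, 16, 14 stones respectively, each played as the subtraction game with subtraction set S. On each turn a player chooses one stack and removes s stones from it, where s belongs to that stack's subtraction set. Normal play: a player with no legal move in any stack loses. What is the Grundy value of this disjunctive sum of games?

All stacks use S = {2, 8}:
G(0) = 0
G(1) = mex{} = 0
G(2) = mex{0} = 1
G(3) = mex{0} = 1
G(4) = mex{1} = 0
G(5) = mex{1} = 0
G(6) = mex{0} = 1
G(7) = mex{0} = 1
G(8) = mex{1,0} = 2
G(9) = mex{1,0} = 2
G(10) = mex{2,1} = 0
G(11) = mex{2,1} = 0
G(12) = mex{0,0} = 1
G(13) = mex{0,0} = 1
G(14) = mex{1,1} = 0
G(15) = mex{1,1} = 0
G(16) = mex{0,2} = 1
Stack A: G(8) = 2.
Stack B: G(16) = 1.
Stack C: G(14) = 0.
Combined Grundy value = 2 ⊕ 1 ⊕ 0 = 3.

3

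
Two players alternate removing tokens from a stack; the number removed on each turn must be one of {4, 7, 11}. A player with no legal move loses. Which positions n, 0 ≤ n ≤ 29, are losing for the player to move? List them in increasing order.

n :  0  1  2  3  4  5  6  7  8  9 10 11 12 13 14 15 16 17 18 19 20 21 22 23 24 25 26 27 28 29
G :  0  0  0  0  1  1  1  1  2  2  2  2  3  3  3  0  0  0  0  1  1  1  1  2  2  2  2  3  3  3
P-positions are exactly the n with G(n) = 0.

0, 1, 2, 3, 15, 16, 17, 18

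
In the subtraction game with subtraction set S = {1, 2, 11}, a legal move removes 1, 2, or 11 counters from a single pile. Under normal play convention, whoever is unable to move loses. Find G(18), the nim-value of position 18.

0

G(0) = 0
G(1) = mex{0} = 1
G(2) = mex{1,0} = 2
G(3) = mex{2,1} = 0
G(4) = mex{0,2} = 1
G(5) = mex{1,0} = 2
G(6) = mex{2,1} = 0
G(7) = mex{0,2} = 1
G(8) = mex{1,0} = 2
G(9) = mex{2,1} = 0
G(10) = mex{0,2} = 1
G(11) = mex{1,0,0} = 2
G(12) = mex{2,1,1} = 0
G(13) = mex{0,2,2} = 1
G(14) = mex{1,0,0} = 2
G(15) = mex{2,1,1} = 0
G(16) = mex{0,2,2} = 1
G(17) = mex{1,0,0} = 2
G(18) = mex{2,1,1} = 0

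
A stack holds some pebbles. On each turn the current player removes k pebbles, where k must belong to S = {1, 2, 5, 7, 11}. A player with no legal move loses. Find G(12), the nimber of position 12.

G(0) = 0
G(1) = mex{0} = 1
G(2) = mex{1,0} = 2
G(3) = mex{2,1} = 0
G(4) = mex{0,2} = 1
G(5) = mex{1,0,0} = 2
G(6) = mex{2,1,1} = 0
G(7) = mex{0,2,2,0} = 1
G(8) = mex{1,0,0,1} = 2
G(9) = mex{2,1,1,2} = 0
G(10) = mex{0,2,2,0} = 1
G(11) = mex{1,0,0,1,0} = 2
G(12) = mex{2,1,1,2,1} = 0

0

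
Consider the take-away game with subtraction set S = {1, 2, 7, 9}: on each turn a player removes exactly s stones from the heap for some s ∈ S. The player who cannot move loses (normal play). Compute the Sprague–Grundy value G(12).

1

G(0) = 0
G(1) = mex{0} = 1
G(2) = mex{1,0} = 2
G(3) = mex{2,1} = 0
G(4) = mex{0,2} = 1
G(5) = mex{1,0} = 2
G(6) = mex{2,1} = 0
G(7) = mex{0,2,0} = 1
G(8) = mex{1,0,1} = 2
G(9) = mex{2,1,2,0} = 3
G(10) = mex{3,2,0,1} = 4
G(11) = mex{4,3,1,2} = 0
G(12) = mex{0,4,2,0} = 1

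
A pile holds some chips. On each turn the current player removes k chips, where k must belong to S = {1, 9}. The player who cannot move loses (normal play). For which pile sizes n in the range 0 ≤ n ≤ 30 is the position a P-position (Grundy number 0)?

G(0) = 0
G(1) = mex{0} = 1
G(2) = mex{1} = 0
G(3) = mex{0} = 1
G(4) = mex{1} = 0
G(5) = mex{0} = 1
G(6) = mex{1} = 0
G(7) = mex{0} = 1
G(8) = mex{1} = 0
G(9) = mex{0,0} = 1
G(10) = mex{1,1} = 0
G(11) = mex{0,0} = 1
G(12) = mex{1,1} = 0
G(13) = mex{0,0} = 1
G(14) = mex{1,1} = 0
G(15) = mex{0,0} = 1
G(16) = mex{1,1} = 0
G(17) = mex{0,0} = 1
G(18) = mex{1,1} = 0
G(19) = mex{0,0} = 1
G(20) = mex{1,1} = 0
G(21) = mex{0,0} = 1
G(22) = mex{1,1} = 0
G(23) = mex{0,0} = 1
G(24) = mex{1,1} = 0
G(25) = mex{0,0} = 1
G(26) = mex{1,1} = 0
G(27) = mex{0,0} = 1
G(28) = mex{1,1} = 0
G(29) = mex{0,0} = 1
G(30) = mex{1,1} = 0
P-positions are exactly the n with G(n) = 0.

0, 2, 4, 6, 8, 10, 12, 14, 16, 18, 20, 22, 24, 26, 28, 30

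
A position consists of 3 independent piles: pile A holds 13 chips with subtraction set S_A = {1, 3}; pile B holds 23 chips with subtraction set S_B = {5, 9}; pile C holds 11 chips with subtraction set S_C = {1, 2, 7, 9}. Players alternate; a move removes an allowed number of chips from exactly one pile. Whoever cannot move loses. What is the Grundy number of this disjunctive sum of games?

0

Pile A, S = {1, 3}:
n :  0  1  2  3  4  5  6  7  8  9 10 11 12 13
G :  0  1  0  1  0  1  0  1  0  1  0  1  0  1
G_A(13) = 1.
Pile B, S = {5, 9}:
G(0) = 0
G(1) = mex{} = 0
G(2) = mex{} = 0
G(3) = mex{} = 0
G(4) = mex{} = 0
G(5) = mex{0} = 1
G(6) = mex{0} = 1
G(7) = mex{0} = 1
G(8) = mex{0} = 1
G(9) = mex{0,0} = 1
G(10) = mex{1,0} = 2
G(11) = mex{1,0} = 2
G(12) = mex{1,0} = 2
G(13) = mex{1,0} = 2
G(14) = mex{1,1} = 0
G(15) = mex{2,1} = 0
G(16) = mex{2,1} = 0
G(17) = mex{2,1} = 0
G(18) = mex{2,1} = 0
G(19) = mex{0,2} = 1
G(20) = mex{0,2} = 1
G(21) = mex{0,2} = 1
G(22) = mex{0,2} = 1
G(23) = mex{0,0} = 1
G_B(23) = 1.
Pile C, S = {1, 2, 7, 9}:
G(0) = 0
G(1) = mex{0} = 1
G(2) = mex{1,0} = 2
G(3) = mex{2,1} = 0
G(4) = mex{0,2} = 1
G(5) = mex{1,0} = 2
G(6) = mex{2,1} = 0
G(7) = mex{0,2,0} = 1
G(8) = mex{1,0,1} = 2
G(9) = mex{2,1,2,0} = 3
G(10) = mex{3,2,0,1} = 4
G(11) = mex{4,3,1,2} = 0
G_C(11) = 0.
Combined Grundy value = 1 ⊕ 1 ⊕ 0 = 0.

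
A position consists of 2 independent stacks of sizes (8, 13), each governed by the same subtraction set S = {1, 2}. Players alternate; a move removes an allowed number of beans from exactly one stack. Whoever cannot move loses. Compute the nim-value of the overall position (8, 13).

3

All stacks use S = {1, 2}:
n :  0  1  2  3  4  5  6  7  8  9 10 11 12 13
G :  0  1  2  0  1  2  0  1  2  0  1  2  0  1
Stack A: G(8) = 2.
Stack B: G(13) = 1.
Combined Grundy value = 2 ⊕ 1 = 3.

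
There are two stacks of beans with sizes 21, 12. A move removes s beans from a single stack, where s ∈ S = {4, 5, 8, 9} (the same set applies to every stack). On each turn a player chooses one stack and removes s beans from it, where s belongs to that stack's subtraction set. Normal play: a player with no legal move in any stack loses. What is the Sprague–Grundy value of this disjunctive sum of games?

1

All stacks use S = {4, 5, 8, 9}:
G(0) = 0
G(1) = mex{} = 0
G(2) = mex{} = 0
G(3) = mex{} = 0
G(4) = mex{0} = 1
G(5) = mex{0,0} = 1
G(6) = mex{0,0} = 1
G(7) = mex{0,0} = 1
G(8) = mex{1,0,0} = 2
G(9) = mex{1,1,0,0} = 2
G(10) = mex{1,1,0,0} = 2
G(11) = mex{1,1,0,0} = 2
G(12) = mex{2,1,1,0} = 3
G(13) = mex{2,2,1,1} = 0
G(14) = mex{2,2,1,1} = 0
G(15) = mex{2,2,1,1} = 0
G(16) = mex{3,2,2,1} = 0
G(17) = mex{0,3,2,2} = 1
G(18) = mex{0,0,2,2} = 1
G(19) = mex{0,0,2,2} = 1
G(20) = mex{0,0,3,2} = 1
G(21) = mex{1,0,0,3} = 2
Stack A: G(21) = 2.
Stack B: G(12) = 3.
Combined Grundy value = 2 ⊕ 3 = 1.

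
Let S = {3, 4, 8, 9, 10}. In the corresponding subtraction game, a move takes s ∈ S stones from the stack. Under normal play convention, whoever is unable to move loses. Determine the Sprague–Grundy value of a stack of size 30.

n :  0  1  2  3  4  5  6  7  8  9 10 11 12 13 14 15 16 17 18 19 20 21 22 23 24 25 26 27 28 29 30
G :  0  0  0  1  1  1  2  0  2  3  1  3  4  0  0  5  1  1  4  0  0  2  1  1  3  0  0  2  1  1  3

3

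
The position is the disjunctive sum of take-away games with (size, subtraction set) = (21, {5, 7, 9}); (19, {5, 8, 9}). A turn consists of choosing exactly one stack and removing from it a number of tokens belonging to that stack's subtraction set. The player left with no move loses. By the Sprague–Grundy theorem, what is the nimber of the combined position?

Stack A, S = {5, 7, 9}:
G(0) = 0
G(1) = mex{} = 0
G(2) = mex{} = 0
G(3) = mex{} = 0
G(4) = mex{} = 0
G(5) = mex{0} = 1
G(6) = mex{0} = 1
G(7) = mex{0,0} = 1
G(8) = mex{0,0} = 1
G(9) = mex{0,0,0} = 1
G(10) = mex{1,0,0} = 2
G(11) = mex{1,0,0} = 2
G(12) = mex{1,1,0} = 2
G(13) = mex{1,1,0} = 2
G(14) = mex{1,1,1} = 0
G(15) = mex{2,1,1} = 0
G(16) = mex{2,1,1} = 0
G(17) = mex{2,2,1} = 0
G(18) = mex{2,2,1} = 0
G(19) = mex{0,2,2} = 1
G(20) = mex{0,2,2} = 1
G(21) = mex{0,0,2} = 1
G_A(21) = 1.
Stack B, S = {5, 8, 9}:
n :  0  1  2  3  4  5  6  7  8  9 10 11 12 13 14 15 16 17 18 19
G :  0  0  0  0  0  1  1  1  1  1  2  2  2  2  0  0  0  0  0  1
G_B(19) = 1.
Combined Grundy value = 1 ⊕ 1 = 0.

0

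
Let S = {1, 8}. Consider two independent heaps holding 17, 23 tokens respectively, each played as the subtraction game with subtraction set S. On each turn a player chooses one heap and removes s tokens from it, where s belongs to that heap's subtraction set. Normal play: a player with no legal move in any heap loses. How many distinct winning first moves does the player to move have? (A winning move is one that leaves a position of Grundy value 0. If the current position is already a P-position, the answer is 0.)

All heaps use S = {1, 8}:
G(0) = 0
G(1) = mex{0} = 1
G(2) = mex{1} = 0
G(3) = mex{0} = 1
G(4) = mex{1} = 0
G(5) = mex{0} = 1
G(6) = mex{1} = 0
G(7) = mex{0} = 1
G(8) = mex{1,0} = 2
G(9) = mex{2,1} = 0
G(10) = mex{0,0} = 1
G(11) = mex{1,1} = 0
G(12) = mex{0,0} = 1
G(13) = mex{1,1} = 0
G(14) = mex{0,0} = 1
G(15) = mex{1,1} = 0
G(16) = mex{0,2} = 1
G(17) = mex{1,0} = 2
G(18) = mex{2,1} = 0
G(19) = mex{0,0} = 1
G(20) = mex{1,1} = 0
G(21) = mex{0,0} = 1
G(22) = mex{1,1} = 0
G(23) = mex{0,0} = 1
Heap A: G(17) = 2.
Heap B: G(23) = 1.
Combined Grundy value = 2 ⊕ 1 = 3.
A winning move leaves total XOR = 0, i.e. changes one component's Grundy value g to g ⊕ X where X is the current total.
Heap A: need g' = 2⊕3 = 1. Options: 17−1→G=1, 17−8→G=0. Hits: 1.
Heap B: need g' = 1⊕3 = 2. Options: 23−1→G=0, 23−8→G=0. Hits: 0.

1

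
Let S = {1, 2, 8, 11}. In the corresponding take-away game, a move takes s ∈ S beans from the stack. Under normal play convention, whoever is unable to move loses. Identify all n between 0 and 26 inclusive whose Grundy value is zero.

G(0) = 0
G(1) = mex{0} = 1
G(2) = mex{1,0} = 2
G(3) = mex{2,1} = 0
G(4) = mex{0,2} = 1
G(5) = mex{1,0} = 2
G(6) = mex{2,1} = 0
G(7) = mex{0,2} = 1
G(8) = mex{1,0,0} = 2
G(9) = mex{2,1,1} = 0
G(10) = mex{0,2,2} = 1
G(11) = mex{1,0,0,0} = 2
G(12) = mex{2,1,1,1} = 0
G(13) = mex{0,2,2,2} = 1
G(14) = mex{1,0,0,0} = 2
G(15) = mex{2,1,1,1} = 0
G(16) = mex{0,2,2,2} = 1
G(17) = mex{1,0,0,0} = 2
G(18) = mex{2,1,1,1} = 0
G(19) = mex{0,2,2,2} = 1
G(20) = mex{1,0,0,0} = 2
G(21) = mex{2,1,1,1} = 0
G(22) = mex{0,2,2,2} = 1
G(23) = mex{1,0,0,0} = 2
G(24) = mex{2,1,1,1} = 0
G(25) = mex{0,2,2,2} = 1
G(26) = mex{1,0,0,0} = 2
P-positions are exactly the n with G(n) = 0.

0, 3, 6, 9, 12, 15, 18, 21, 24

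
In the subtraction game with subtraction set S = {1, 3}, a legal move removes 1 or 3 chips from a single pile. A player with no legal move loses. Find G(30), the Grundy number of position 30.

n :  0  1  2  3  4  5  6  7  8  9 10 11 12 13 14 15 16 17 18 19 20 21 22 23 24 25 26 27 28 29 30
G :  0  1  0  1  0  1  0  1  0  1  0  1  0  1  0  1  0  1  0  1  0  1  0  1  0  1  0  1  0  1  0

0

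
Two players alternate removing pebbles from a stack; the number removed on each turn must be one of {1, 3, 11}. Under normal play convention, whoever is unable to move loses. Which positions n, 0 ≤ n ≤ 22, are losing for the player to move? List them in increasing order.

n :  0  1  2  3  4  5  6  7  8  9 10 11 12 13 14 15 16 17 18 19 20 21 22
G :  0  1  0  1  0  1  0  1  0  1  0  1  0  1  0  1  0  1  0  1  0  1  0
P-positions are exactly the n with G(n) = 0.

0, 2, 4, 6, 8, 10, 12, 14, 16, 18, 20, 22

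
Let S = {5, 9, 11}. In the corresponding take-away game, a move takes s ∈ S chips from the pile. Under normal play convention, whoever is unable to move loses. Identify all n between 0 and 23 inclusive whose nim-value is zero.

n :  0  1  2  3  4  5  6  7  8  9 10 11 12 13 14 15 16 17 18 19 20 21 22 23
G :  0  0  0  0  0  1  1  1  1  1  2  2  2  2  2  3  0  0  0  0  0  1  1  1
P-positions are exactly the n with G(n) = 0.

0, 1, 2, 3, 4, 16, 17, 18, 19, 20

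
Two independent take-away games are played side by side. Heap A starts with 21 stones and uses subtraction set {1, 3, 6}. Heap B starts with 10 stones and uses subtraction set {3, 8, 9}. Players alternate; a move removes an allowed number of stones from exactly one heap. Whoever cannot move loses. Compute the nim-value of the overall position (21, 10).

0

Heap A, S = {1, 3, 6}:
G(0) = 0
G(1) = mex{0} = 1
G(2) = mex{1} = 0
G(3) = mex{0,0} = 1
G(4) = mex{1,1} = 0
G(5) = mex{0,0} = 1
G(6) = mex{1,1,0} = 2
G(7) = mex{2,0,1} = 3
G(8) = mex{3,1,0} = 2
G(9) = mex{2,2,1} = 0
G(10) = mex{0,3,0} = 1
G(11) = mex{1,2,1} = 0
G(12) = mex{0,0,2} = 1
G(13) = mex{1,1,3} = 0
G(14) = mex{0,0,2} = 1
G(15) = mex{1,1,0} = 2
G(16) = mex{2,0,1} = 3
G(17) = mex{3,1,0} = 2
G(18) = mex{2,2,1} = 0
G(19) = mex{0,3,0} = 1
G(20) = mex{1,2,1} = 0
G(21) = mex{0,0,2} = 1
G_A(21) = 1.
Heap B, S = {3, 8, 9}:
n :  0  1  2  3  4  5  6  7  8  9 10
G :  0  0  0  1  1  1  0  0  2  1  1
G_B(10) = 1.
Combined Grundy value = 1 ⊕ 1 = 0.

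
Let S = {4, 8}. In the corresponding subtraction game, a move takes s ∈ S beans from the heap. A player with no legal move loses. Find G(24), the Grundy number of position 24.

n :  0  1  2  3  4  5  6  7  8  9 10 11 12 13 14 15 16 17 18 19 20 21 22 23 24
G :  0  0  0  0  1  1  1  1  2  2  2  2  0  0  0  0  1  1  1  1  2  2  2  2  0

0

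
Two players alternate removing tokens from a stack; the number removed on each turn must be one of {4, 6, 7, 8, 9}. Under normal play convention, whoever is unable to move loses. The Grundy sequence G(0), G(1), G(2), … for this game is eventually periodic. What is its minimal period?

13

n :  0  1  2  3  4  5  6  7  8  9 10 11 12 13 14 15 16 17 18 19 20 21 22 23 24 25 26 27
G :  0  0  0  0  1  1  1  1  2  2  2  2  3  0  0  0  0  1  1  1  1  2  2  2  2  3  0  0
G(n+13) = G(n) holds for n = 0,…,8 (a full window of length max(S) = 9), so the sequence is purely periodic with period 13.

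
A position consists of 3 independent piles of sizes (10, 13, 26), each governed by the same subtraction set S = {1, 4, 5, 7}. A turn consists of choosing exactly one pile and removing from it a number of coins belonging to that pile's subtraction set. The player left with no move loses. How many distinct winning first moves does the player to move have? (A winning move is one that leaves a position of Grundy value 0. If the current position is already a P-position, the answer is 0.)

3

All piles use S = {1, 4, 5, 7}:
G(0) = 0
G(1) = mex{0} = 1
G(2) = mex{1} = 0
G(3) = mex{0} = 1
G(4) = mex{1,0} = 2
G(5) = mex{2,1,0} = 3
G(6) = mex{3,0,1} = 2
G(7) = mex{2,1,0,0} = 3
G(8) = mex{3,2,1,1} = 0
G(9) = mex{0,3,2,0} = 1
G(10) = mex{1,2,3,1} = 0
G(11) = mex{0,3,2,2} = 1
G(12) = mex{1,0,3,3} = 2
G(13) = mex{2,1,0,2} = 3
G(14) = mex{3,0,1,3} = 2
G(15) = mex{2,1,0,0} = 3
G(16) = mex{3,2,1,1} = 0
G(17) = mex{0,3,2,0} = 1
G(18) = mex{1,2,3,1} = 0
G(19) = mex{0,3,2,2} = 1
G(20) = mex{1,0,3,3} = 2
G(21) = mex{2,1,0,2} = 3
G(22) = mex{3,0,1,3} = 2
G(23) = mex{2,1,0,0} = 3
G(24) = mex{3,2,1,1} = 0
G(25) = mex{0,3,2,0} = 1
G(26) = mex{1,2,3,1} = 0
Pile A: G(10) = 0.
Pile B: G(13) = 3.
Pile C: G(26) = 0.
Combined Grundy value = 0 ⊕ 3 ⊕ 0 = 3.
A winning move leaves total XOR = 0, i.e. changes one component's Grundy value g to g ⊕ X where X is the current total.
Pile A: need g' = 0⊕3 = 3. Options: 10−1→G=1, 10−4→G=2, 10−5→G=3, 10−7→G=1. Hits: 1.
Pile B: need g' = 3⊕3 = 0. Options: 13−1→G=2, 13−4→G=1, 13−5→G=0, 13−7→G=2. Hits: 1.
Pile C: need g' = 0⊕3 = 3. Options: 26−1→G=1, 26−4→G=2, 26−5→G=3, 26−7→G=1. Hits: 1.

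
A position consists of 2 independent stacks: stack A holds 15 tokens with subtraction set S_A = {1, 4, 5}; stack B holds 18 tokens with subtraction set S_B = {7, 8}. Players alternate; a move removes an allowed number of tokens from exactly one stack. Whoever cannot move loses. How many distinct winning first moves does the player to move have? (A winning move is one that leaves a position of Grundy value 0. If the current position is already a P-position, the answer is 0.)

Stack A, S = {1, 4, 5}:
G(0) = 0
G(1) = mex{0} = 1
G(2) = mex{1} = 0
G(3) = mex{0} = 1
G(4) = mex{1,0} = 2
G(5) = mex{2,1,0} = 3
G(6) = mex{3,0,1} = 2
G(7) = mex{2,1,0} = 3
G(8) = mex{3,2,1} = 0
G(9) = mex{0,3,2} = 1
G(10) = mex{1,2,3} = 0
G(11) = mex{0,3,2} = 1
G(12) = mex{1,0,3} = 2
G(13) = mex{2,1,0} = 3
G(14) = mex{3,0,1} = 2
G(15) = mex{2,1,0} = 3
G_A(15) = 3.
Stack B, S = {7, 8}:
G(0) = 0
G(1) = mex{} = 0
G(2) = mex{} = 0
G(3) = mex{} = 0
G(4) = mex{} = 0
G(5) = mex{} = 0
G(6) = mex{} = 0
G(7) = mex{0} = 1
G(8) = mex{0,0} = 1
G(9) = mex{0,0} = 1
G(10) = mex{0,0} = 1
G(11) = mex{0,0} = 1
G(12) = mex{0,0} = 1
G(13) = mex{0,0} = 1
G(14) = mex{1,0} = 2
G(15) = mex{1,1} = 0
G(16) = mex{1,1} = 0
G(17) = mex{1,1} = 0
G(18) = mex{1,1} = 0
G_B(18) = 0.
Combined Grundy value = 3 ⊕ 0 = 3.
A winning move leaves total XOR = 0, i.e. changes one component's Grundy value g to g ⊕ X where X is the current total.
Stack A: need g' = 3⊕3 = 0. Options: 15−1→G=2, 15−4→G=1, 15−5→G=0. Hits: 1.
Stack B: need g' = 0⊕3 = 3. Options: 18−7→G=1, 18−8→G=1. Hits: 0.

1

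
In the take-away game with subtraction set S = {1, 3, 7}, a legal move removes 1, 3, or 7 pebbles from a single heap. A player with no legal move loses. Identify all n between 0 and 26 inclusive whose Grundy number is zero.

0, 2, 4, 6, 8, 10, 12, 14, 16, 18, 20, 22, 24, 26

n :  0  1  2  3  4  5  6  7  8  9 10 11 12 13 14 15 16 17 18 19 20 21 22 23 24 25 26
G :  0  1  0  1  0  1  0  1  0  1  0  1  0  1  0  1  0  1  0  1  0  1  0  1  0  1  0
P-positions are exactly the n with G(n) = 0.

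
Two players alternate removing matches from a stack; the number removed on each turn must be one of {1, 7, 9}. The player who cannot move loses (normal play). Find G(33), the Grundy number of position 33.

1

G(0) = 0
G(1) = mex{0} = 1
G(2) = mex{1} = 0
G(3) = mex{0} = 1
G(4) = mex{1} = 0
G(5) = mex{0} = 1
G(6) = mex{1} = 0
G(7) = mex{0,0} = 1
G(8) = mex{1,1} = 0
G(9) = mex{0,0,0} = 1
G(10) = mex{1,1,1} = 0
G(11) = mex{0,0,0} = 1
G(12) = mex{1,1,1} = 0
G(13) = mex{0,0,0} = 1
G(14) = mex{1,1,1} = 0
G(15) = mex{0,0,0} = 1
G(16) = mex{1,1,1} = 0
G(17) = mex{0,0,0} = 1
G(18) = mex{1,1,1} = 0
G(19) = mex{0,0,0} = 1
G(20) = mex{1,1,1} = 0
G(21) = mex{0,0,0} = 1
G(22) = mex{1,1,1} = 0
G(23) = mex{0,0,0} = 1
G(24) = mex{1,1,1} = 0
G(25) = mex{0,0,0} = 1
G(26) = mex{1,1,1} = 0
G(27) = mex{0,0,0} = 1
G(28) = mex{1,1,1} = 0
G(29) = mex{0,0,0} = 1
G(30) = mex{1,1,1} = 0
G(31) = mex{0,0,0} = 1
G(32) = mex{1,1,1} = 0
G(33) = mex{0,0,0} = 1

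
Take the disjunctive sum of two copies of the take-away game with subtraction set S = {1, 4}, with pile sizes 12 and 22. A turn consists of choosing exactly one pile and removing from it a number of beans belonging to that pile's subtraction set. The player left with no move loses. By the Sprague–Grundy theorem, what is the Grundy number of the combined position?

All piles use S = {1, 4}:
G(0) = 0
G(1) = mex{0} = 1
G(2) = mex{1} = 0
G(3) = mex{0} = 1
G(4) = mex{1,0} = 2
G(5) = mex{2,1} = 0
G(6) = mex{0,0} = 1
G(7) = mex{1,1} = 0
G(8) = mex{0,2} = 1
G(9) = mex{1,0} = 2
G(10) = mex{2,1} = 0
G(11) = mex{0,0} = 1
G(12) = mex{1,1} = 0
G(13) = mex{0,2} = 1
G(14) = mex{1,0} = 2
G(15) = mex{2,1} = 0
G(16) = mex{0,0} = 1
G(17) = mex{1,1} = 0
G(18) = mex{0,2} = 1
G(19) = mex{1,0} = 2
G(20) = mex{2,1} = 0
G(21) = mex{0,0} = 1
G(22) = mex{1,1} = 0
Pile A: G(12) = 0.
Pile B: G(22) = 0.
Combined Grundy value = 0 ⊕ 0 = 0.

0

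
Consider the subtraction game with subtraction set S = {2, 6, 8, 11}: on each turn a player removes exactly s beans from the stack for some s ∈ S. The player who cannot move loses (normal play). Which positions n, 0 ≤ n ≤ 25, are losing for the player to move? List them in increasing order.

n :  0  1  2  3  4  5  6  7  8  9 10 11 12 13 14 15 16 17 18 19 20 21 22 23 24 25
G :  0  0  1  1  0  0  1  1  2  2  3  3  2  2  0  3  1  0  0  1  1  0  2  1  3  2
P-positions are exactly the n with G(n) = 0.

0, 1, 4, 5, 14, 17, 18, 21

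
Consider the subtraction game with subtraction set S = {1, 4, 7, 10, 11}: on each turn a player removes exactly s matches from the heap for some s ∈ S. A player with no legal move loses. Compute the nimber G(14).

0

G(0) = 0
G(1) = mex{0} = 1
G(2) = mex{1} = 0
G(3) = mex{0} = 1
G(4) = mex{1,0} = 2
G(5) = mex{2,1} = 0
G(6) = mex{0,0} = 1
G(7) = mex{1,1,0} = 2
G(8) = mex{2,2,1} = 0
G(9) = mex{0,0,0} = 1
G(10) = mex{1,1,1,0} = 2
G(11) = mex{2,2,2,1,0} = 3
G(12) = mex{3,0,0,0,1} = 2
G(13) = mex{2,1,1,1,0} = 3
G(14) = mex{3,2,2,2,1} = 0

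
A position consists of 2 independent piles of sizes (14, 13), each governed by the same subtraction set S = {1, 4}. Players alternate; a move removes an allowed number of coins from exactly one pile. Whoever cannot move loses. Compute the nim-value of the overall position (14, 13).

3

All piles use S = {1, 4}:
n :  0  1  2  3  4  5  6  7  8  9 10 11 12 13 14
G :  0  1  0  1  2  0  1  0  1  2  0  1  0  1  2
Pile A: G(14) = 2.
Pile B: G(13) = 1.
Combined Grundy value = 2 ⊕ 1 = 3.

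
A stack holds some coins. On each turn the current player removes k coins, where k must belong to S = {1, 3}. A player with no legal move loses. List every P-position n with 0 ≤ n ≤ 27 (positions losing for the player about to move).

0, 2, 4, 6, 8, 10, 12, 14, 16, 18, 20, 22, 24, 26

G(0) = 0
G(1) = mex{0} = 1
G(2) = mex{1} = 0
G(3) = mex{0,0} = 1
G(4) = mex{1,1} = 0
G(5) = mex{0,0} = 1
G(6) = mex{1,1} = 0
G(7) = mex{0,0} = 1
G(8) = mex{1,1} = 0
G(9) = mex{0,0} = 1
G(10) = mex{1,1} = 0
G(11) = mex{0,0} = 1
G(12) = mex{1,1} = 0
G(13) = mex{0,0} = 1
G(14) = mex{1,1} = 0
G(15) = mex{0,0} = 1
G(16) = mex{1,1} = 0
G(17) = mex{0,0} = 1
G(18) = mex{1,1} = 0
G(19) = mex{0,0} = 1
G(20) = mex{1,1} = 0
G(21) = mex{0,0} = 1
G(22) = mex{1,1} = 0
G(23) = mex{0,0} = 1
G(24) = mex{1,1} = 0
G(25) = mex{0,0} = 1
G(26) = mex{1,1} = 0
G(27) = mex{0,0} = 1
P-positions are exactly the n with G(n) = 0.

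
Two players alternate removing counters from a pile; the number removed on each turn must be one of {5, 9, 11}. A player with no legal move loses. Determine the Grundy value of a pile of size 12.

2

G(0) = 0
G(1) = mex{} = 0
G(2) = mex{} = 0
G(3) = mex{} = 0
G(4) = mex{} = 0
G(5) = mex{0} = 1
G(6) = mex{0} = 1
G(7) = mex{0} = 1
G(8) = mex{0} = 1
G(9) = mex{0,0} = 1
G(10) = mex{1,0} = 2
G(11) = mex{1,0,0} = 2
G(12) = mex{1,0,0} = 2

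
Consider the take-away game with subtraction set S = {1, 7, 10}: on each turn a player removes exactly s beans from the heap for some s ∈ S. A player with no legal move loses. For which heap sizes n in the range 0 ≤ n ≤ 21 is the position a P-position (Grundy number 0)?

0, 2, 4, 6, 8, 17, 19, 21

G(0) = 0
G(1) = mex{0} = 1
G(2) = mex{1} = 0
G(3) = mex{0} = 1
G(4) = mex{1} = 0
G(5) = mex{0} = 1
G(6) = mex{1} = 0
G(7) = mex{0,0} = 1
G(8) = mex{1,1} = 0
G(9) = mex{0,0} = 1
G(10) = mex{1,1,0} = 2
G(11) = mex{2,0,1} = 3
G(12) = mex{3,1,0} = 2
G(13) = mex{2,0,1} = 3
G(14) = mex{3,1,0} = 2
G(15) = mex{2,0,1} = 3
G(16) = mex{3,1,0} = 2
G(17) = mex{2,2,1} = 0
G(18) = mex{0,3,0} = 1
G(19) = mex{1,2,1} = 0
G(20) = mex{0,3,2} = 1
G(21) = mex{1,2,3} = 0
P-positions are exactly the n with G(n) = 0.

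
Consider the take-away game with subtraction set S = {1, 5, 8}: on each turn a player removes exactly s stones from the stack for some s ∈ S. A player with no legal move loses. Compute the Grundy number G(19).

G(0) = 0
G(1) = mex{0} = 1
G(2) = mex{1} = 0
G(3) = mex{0} = 1
G(4) = mex{1} = 0
G(5) = mex{0,0} = 1
G(6) = mex{1,1} = 0
G(7) = mex{0,0} = 1
G(8) = mex{1,1,0} = 2
G(9) = mex{2,0,1} = 3
G(10) = mex{3,1,0} = 2
G(11) = mex{2,0,1} = 3
G(12) = mex{3,1,0} = 2
G(13) = mex{2,2,1} = 0
G(14) = mex{0,3,0} = 1
G(15) = mex{1,2,1} = 0
G(16) = mex{0,3,2} = 1
G(17) = mex{1,2,3} = 0
G(18) = mex{0,0,2} = 1
G(19) = mex{1,1,3} = 0

0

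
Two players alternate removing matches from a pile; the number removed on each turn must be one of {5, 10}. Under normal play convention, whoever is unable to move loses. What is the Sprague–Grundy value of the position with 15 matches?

0

n :  0  1  2  3  4  5  6  7  8  9 10 11 12 13 14 15
G :  0  0  0  0  0  1  1  1  1  1  2  2  2  2  2  0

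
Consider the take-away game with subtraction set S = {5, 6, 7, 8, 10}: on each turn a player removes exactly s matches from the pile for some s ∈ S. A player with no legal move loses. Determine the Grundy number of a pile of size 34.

0

G(0) = 0
G(1) = mex{} = 0
G(2) = mex{} = 0
G(3) = mex{} = 0
G(4) = mex{} = 0
G(5) = mex{0} = 1
G(6) = mex{0,0} = 1
G(7) = mex{0,0,0} = 1
G(8) = mex{0,0,0,0} = 1
G(9) = mex{0,0,0,0} = 1
G(10) = mex{1,0,0,0,0} = 2
G(11) = mex{1,1,0,0,0} = 2
G(12) = mex{1,1,1,0,0} = 2
G(13) = mex{1,1,1,1,0} = 2
G(14) = mex{1,1,1,1,0} = 2
G(15) = mex{2,1,1,1,1} = 0
G(16) = mex{2,2,1,1,1} = 0
G(17) = mex{2,2,2,1,1} = 0
G(18) = mex{2,2,2,2,1} = 0
G(19) = mex{2,2,2,2,1} = 0
G(20) = mex{0,2,2,2,2} = 1
G(21) = mex{0,0,2,2,2} = 1
G(22) = mex{0,0,0,2,2} = 1
G(23) = mex{0,0,0,0,2} = 1
G(24) = mex{0,0,0,0,2} = 1
G(25) = mex{1,0,0,0,0} = 2
G(26) = mex{1,1,0,0,0} = 2
G(27) = mex{1,1,1,0,0} = 2
G(28) = mex{1,1,1,1,0} = 2
G(29) = mex{1,1,1,1,0} = 2
G(30) = mex{2,1,1,1,1} = 0
G(31) = mex{2,2,1,1,1} = 0
G(32) = mex{2,2,2,1,1} = 0
G(33) = mex{2,2,2,2,1} = 0
G(34) = mex{2,2,2,2,1} = 0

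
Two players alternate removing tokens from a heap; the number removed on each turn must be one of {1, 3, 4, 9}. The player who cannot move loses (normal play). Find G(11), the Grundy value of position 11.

n :  0  1  2  3  4  5  6  7  8  9 10 11
G :  0  1  0  1  2  3  2  0  1  4  3  2

2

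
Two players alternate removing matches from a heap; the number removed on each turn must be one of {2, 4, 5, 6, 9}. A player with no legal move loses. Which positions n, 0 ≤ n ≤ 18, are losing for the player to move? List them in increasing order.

n :  0  1  2  3  4  5  6  7  8  9 10 11 12 13 14 15 16 17 18
G :  0  0  1  1  2  2  3  3  0  4  1  0  2  1  3  2  4  3  0
P-positions are exactly the n with G(n) = 0.

0, 1, 8, 11, 18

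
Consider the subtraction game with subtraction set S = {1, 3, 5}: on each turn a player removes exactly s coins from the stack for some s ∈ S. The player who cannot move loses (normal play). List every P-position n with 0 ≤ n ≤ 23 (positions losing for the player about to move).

0, 2, 4, 6, 8, 10, 12, 14, 16, 18, 20, 22

n :  0  1  2  3  4  5  6  7  8  9 10 11 12 13 14 15 16 17 18 19 20 21 22 23
G :  0  1  0  1  0  1  0  1  0  1  0  1  0  1  0  1  0  1  0  1  0  1  0  1
P-positions are exactly the n with G(n) = 0.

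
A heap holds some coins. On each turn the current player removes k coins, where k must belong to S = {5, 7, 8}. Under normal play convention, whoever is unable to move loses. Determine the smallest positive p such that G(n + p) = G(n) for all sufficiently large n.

n :  0  1  2  3  4  5  6  7  8  9 10 11 12 13 14 15 16 17 18 19 20 21 22 23 24 25 26 27
G :  0  0  0  0  0  1  1  1  1  1  2  2  2  0  0  0  0  0  1  1  1  1  1  2  2  2  0  0
G(n+13) = G(n) holds for n = 0,…,7 (a full window of length max(S) = 8), so the sequence is purely periodic with period 13.

13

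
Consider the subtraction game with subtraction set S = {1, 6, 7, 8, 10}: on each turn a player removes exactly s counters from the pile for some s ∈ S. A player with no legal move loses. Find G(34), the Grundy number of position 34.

n :  0  1  2  3  4  5  6  7  8  9 10 11 12 13 14 15 16 17 18 19 20 21 22 23 24 25 26 27 28 29 30 31 32 33 34
G :  0  1  0  1  0  1  2  3  2  3  2  3  4  0  1  0  1  0  1  2  3  2  3  2  3  4  0  1  0  1  0  1  2  3  2

2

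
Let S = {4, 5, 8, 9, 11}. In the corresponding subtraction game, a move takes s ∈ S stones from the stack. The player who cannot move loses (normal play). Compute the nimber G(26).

n :  0  1  2  3  4  5  6  7  8  9 10 11 12 13 14 15 16 17 18 19 20 21 22 23 24 25 26
G :  0  0  0  0  1  1  1  1  2  2  2  2  3  3  3  0  0  0  0  1  1  1  1  2  2  2  2

2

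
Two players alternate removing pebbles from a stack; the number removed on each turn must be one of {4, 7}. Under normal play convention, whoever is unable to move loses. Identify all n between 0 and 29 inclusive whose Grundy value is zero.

n :  0  1  2  3  4  5  6  7  8  9 10 11 12 13 14 15 16 17 18 19 20 21 22 23 24 25 26 27 28 29
G :  0  0  0  0  1  1  1  1  2  2  2  0  0  0  0  1  1  1  1  2  2  2  0  0  0  0  1  1  1  1
P-positions are exactly the n with G(n) = 0.

0, 1, 2, 3, 11, 12, 13, 14, 22, 23, 24, 25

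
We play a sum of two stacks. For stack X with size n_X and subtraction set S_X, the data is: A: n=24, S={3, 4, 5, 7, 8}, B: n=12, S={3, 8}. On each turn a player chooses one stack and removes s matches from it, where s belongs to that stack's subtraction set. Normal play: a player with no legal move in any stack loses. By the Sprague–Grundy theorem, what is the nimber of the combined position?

Stack A, S = {3, 4, 5, 7, 8}:
G(0) = 0
G(1) = mex{} = 0
G(2) = mex{} = 0
G(3) = mex{0} = 1
G(4) = mex{0,0} = 1
G(5) = mex{0,0,0} = 1
G(6) = mex{1,0,0} = 2
G(7) = mex{1,1,0,0} = 2
G(8) = mex{1,1,1,0,0} = 2
G(9) = mex{2,1,1,0,0} = 3
G(10) = mex{2,2,1,1,0} = 3
G(11) = mex{2,2,2,1,1} = 0
G(12) = mex{3,2,2,1,1} = 0
G(13) = mex{3,3,2,2,1} = 0
G(14) = mex{0,3,3,2,2} = 1
G(15) = mex{0,0,3,2,2} = 1
G(16) = mex{0,0,0,3,2} = 1
G(17) = mex{1,0,0,3,3} = 2
G(18) = mex{1,1,0,0,3} = 2
G(19) = mex{1,1,1,0,0} = 2
G(20) = mex{2,1,1,0,0} = 3
G(21) = mex{2,2,1,1,0} = 3
G(22) = mex{2,2,2,1,1} = 0
G(23) = mex{3,2,2,1,1} = 0
G(24) = mex{3,3,2,2,1} = 0
G_A(24) = 0.
Stack B, S = {3, 8}:
G(0) = 0
G(1) = mex{} = 0
G(2) = mex{} = 0
G(3) = mex{0} = 1
G(4) = mex{0} = 1
G(5) = mex{0} = 1
G(6) = mex{1} = 0
G(7) = mex{1} = 0
G(8) = mex{1,0} = 2
G(9) = mex{0,0} = 1
G(10) = mex{0,0} = 1
G(11) = mex{2,1} = 0
G(12) = mex{1,1} = 0
G_B(12) = 0.
Combined Grundy value = 0 ⊕ 0 = 0.

0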